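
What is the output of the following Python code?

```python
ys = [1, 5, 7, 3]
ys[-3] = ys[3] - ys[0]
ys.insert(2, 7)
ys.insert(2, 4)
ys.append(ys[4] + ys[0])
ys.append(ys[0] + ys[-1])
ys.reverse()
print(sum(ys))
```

ys[-3] = ys[3]-ys[0] = 3-1 = 2 → [1, 2, 7, 3]
insert 7 at 2 → [1, 2, 7, 7, 3]
insert 4 at 2 → [1, 2, 4, 7, 7, 3]
append ys[4]+ys[0] = 7+1 = 8 → [1, 2, 4, 7, 7, 3, 8]
append ys[0]+ys[-1] = 1+8 = 9 → [1, 2, 4, 7, 7, 3, 8, 9]
reverse → [9, 8, 3, 7, 7, 4, 2, 1]
sum = 41

41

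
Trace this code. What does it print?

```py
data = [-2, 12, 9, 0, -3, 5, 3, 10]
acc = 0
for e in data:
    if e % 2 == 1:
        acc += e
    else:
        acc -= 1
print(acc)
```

e=-2: not odd, acc = 0-1 = -1
e=12: not odd, acc = (-1)-1 = -2
e=9: odd, acc = (-2)+9 = 7
e=0: not odd, acc = 7-1 = 6
e=-3: odd, acc = 6+(-3) = 3
e=5: odd, acc = 3+5 = 8
e=3: odd, acc = 8+3 = 11
e=10: not odd, acc = 11-1 = 10

10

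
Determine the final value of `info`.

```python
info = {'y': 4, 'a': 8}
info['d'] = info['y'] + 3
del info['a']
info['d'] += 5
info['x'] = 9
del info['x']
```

info['d'] = info['y']+3 = 7 → {'y': 4, 'a': 8, 'd': 7}
del 'a' → {'y': 4, 'd': 7}
info['d'] = 7+5 = 12 → {'y': 4, 'd': 12}
info['x'] = 9 → {'y': 4, 'd': 12, 'x': 9}
del 'x' → {'y': 4, 'd': 12}

{'y': 4, 'd': 12}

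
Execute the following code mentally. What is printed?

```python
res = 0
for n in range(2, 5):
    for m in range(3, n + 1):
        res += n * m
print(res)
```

n=3,m=3: res = 0+9 = 9
n=4,m=3: res = 9+12 = 21
n=4,m=4: res = 21+16 = 37

37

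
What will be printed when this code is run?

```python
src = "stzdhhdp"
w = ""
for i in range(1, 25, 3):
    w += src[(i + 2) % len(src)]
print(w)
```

i=1: add src[3]='d' → 'd'
i=4: add src[6]='d' → 'dd'
i=7: add src[1]='t' → 'ddt'
i=10: add src[4]='h' → 'ddth'
i=13: add src[7]='p' → 'ddthp'
i=16: add src[2]='z' → 'ddthpz'
i=19: add src[5]='h' → 'ddthpzh'
i=22: add src[0]='s' → 'ddthpzhs'

ddthpzhs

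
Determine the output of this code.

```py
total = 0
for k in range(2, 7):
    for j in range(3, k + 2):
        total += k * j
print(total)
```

315

k=2,j=3: total = 0+6 = 6
k=3,j=3: total = 6+9 = 15
k=3,j=4: total = 15+12 = 27
k=4,j=3: total = 27+12 = 39
k=4,j=4: total = 39+16 = 55
k=4,j=5: total = 55+20 = 75
k=5,j=3: total = 75+15 = 90
k=5,j=4: total = 90+20 = 110
k=5,j=5: total = 110+25 = 135
k=5,j=6: total = 135+30 = 165
k=6,j=3: total = 165+18 = 183
k=6,j=4: total = 183+24 = 207
k=6,j=5: total = 207+30 = 237
k=6,j=6: total = 237+36 = 273
k=6,j=7: total = 273+42 = 315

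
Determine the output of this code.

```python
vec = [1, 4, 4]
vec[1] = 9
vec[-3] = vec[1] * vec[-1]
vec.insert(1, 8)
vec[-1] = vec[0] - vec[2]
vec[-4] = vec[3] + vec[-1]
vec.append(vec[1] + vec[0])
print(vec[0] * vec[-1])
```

3348

vec[1] = 9 → [1, 9, 4]
vec[-3] = vec[1]*vec[-1] = 9*4 = 36 → [36, 9, 4]
insert 8 at 1 → [36, 8, 9, 4]
vec[-1] = vec[0]-vec[2] = 36-9 = 27 → [36, 8, 9, 27]
vec[-4] = vec[3]+vec[-1] = 27+27 = 54 → [54, 8, 9, 27]
append vec[1]+vec[0] = 8+54 = 62 → [54, 8, 9, 27, 62]
vec[0]*vec[-1] = 54*62 = 3348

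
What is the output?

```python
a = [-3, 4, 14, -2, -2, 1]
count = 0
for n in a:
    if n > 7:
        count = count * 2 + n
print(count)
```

14

n=-3: not >7
n=4: not >7
n=14: >7, count = 0*2+14 = 14
n=-2: not >7
n=-2: not >7
n=1: not >7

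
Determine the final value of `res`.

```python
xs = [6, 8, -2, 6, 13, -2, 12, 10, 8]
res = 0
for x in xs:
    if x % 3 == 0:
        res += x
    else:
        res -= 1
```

x=6: %3==0, res = 0+6 = 6
x=8: not %3==0, res = 6-1 = 5
x=-2: not %3==0, res = 5-1 = 4
x=6: %3==0, res = 4+6 = 10
x=13: not %3==0, res = 10-1 = 9
x=-2: not %3==0, res = 9-1 = 8
x=12: %3==0, res = 8+12 = 20
x=10: not %3==0, res = 20-1 = 19
x=8: not %3==0, res = 19-1 = 18

18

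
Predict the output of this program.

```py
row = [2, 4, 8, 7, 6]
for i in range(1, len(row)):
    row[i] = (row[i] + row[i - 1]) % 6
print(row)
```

i=1: row[1] = (4+2)%6 = 0 → [2, 0, 8, 7, 6]
i=2: row[2] = (8+0)%6 = 2 → [2, 0, 2, 7, 6]
i=3: row[3] = (7+2)%6 = 3 → [2, 0, 2, 3, 6]
i=4: row[4] = (6+3)%6 = 3 → [2, 0, 2, 3, 3]

[2, 0, 2, 3, 3]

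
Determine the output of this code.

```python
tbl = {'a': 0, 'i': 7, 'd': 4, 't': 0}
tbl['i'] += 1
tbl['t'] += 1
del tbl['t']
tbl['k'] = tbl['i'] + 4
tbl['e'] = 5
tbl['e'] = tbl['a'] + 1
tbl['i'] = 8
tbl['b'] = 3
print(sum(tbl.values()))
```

tbl['i'] = 7+1 = 8 → {'a': 0, 'i': 8, 'd': 4, 't': 0}
tbl['t'] = 0+1 = 1 → {'a': 0, 'i': 8, 'd': 4, 't': 1}
del 't' → {'a': 0, 'i': 8, 'd': 4}
tbl['k'] = tbl['i']+4 = 12 → {'a': 0, 'i': 8, 'd': 4, 'k': 12}
tbl['e'] = 5 → {'a': 0, 'i': 8, 'd': 4, 'k': 12, 'e': 5}
tbl['e'] = tbl['a']+1 = 1 → {'a': 0, 'i': 8, 'd': 4, 'k': 12, 'e': 1}
tbl['i'] = 8 → {'a': 0, 'i': 8, 'd': 4, 'k': 12, 'e': 1}
tbl['b'] = 3 → {'a': 0, 'i': 8, 'd': 4, 'k': 12, 'e': 1, 'b': 3}
sum of values = 28

28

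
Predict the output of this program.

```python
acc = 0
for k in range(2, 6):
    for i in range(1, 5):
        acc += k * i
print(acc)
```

140

k=2,i=1: acc = 0+2 = 2
k=2,i=2: acc = 2+4 = 6
k=2,i=3: acc = 6+6 = 12
k=2,i=4: acc = 12+8 = 20
k=3,i=1: acc = 20+3 = 23
k=3,i=2: acc = 23+6 = 29
k=3,i=3: acc = 29+9 = 38
k=3,i=4: acc = 38+12 = 50
k=4,i=1: acc = 50+4 = 54
k=4,i=2: acc = 54+8 = 62
k=4,i=3: acc = 62+12 = 74
k=4,i=4: acc = 74+16 = 90
k=5,i=1: acc = 90+5 = 95
k=5,i=2: acc = 95+10 = 105
k=5,i=3: acc = 105+15 = 120
k=5,i=4: acc = 120+20 = 140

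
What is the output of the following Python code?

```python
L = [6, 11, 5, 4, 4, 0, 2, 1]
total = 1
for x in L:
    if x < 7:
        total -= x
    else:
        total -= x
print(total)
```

-32

x=6: <7, total = 1-6 = -5
x=11: not <7, total = (-5)-11 = -16
x=5: <7, total = (-16)-5 = -21
x=4: <7, total = (-21)-4 = -25
x=4: <7, total = (-25)-4 = -29
x=0: <7, total = (-29)-0 = -29
x=2: <7, total = (-29)-2 = -31
x=1: <7, total = (-31)-1 = -32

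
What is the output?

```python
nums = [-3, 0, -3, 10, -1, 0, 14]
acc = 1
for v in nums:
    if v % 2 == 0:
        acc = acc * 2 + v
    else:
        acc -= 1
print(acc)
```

42

v=-3: not even, acc = 1-1 = 0
v=0: even, acc = 0*2+0 = 0
v=-3: not even, acc = 0-1 = -1
v=10: even, acc = (-1)*2+10 = 8
v=-1: not even, acc = 8-1 = 7
v=0: even, acc = 7*2+0 = 14
v=14: even, acc = 14*2+14 = 42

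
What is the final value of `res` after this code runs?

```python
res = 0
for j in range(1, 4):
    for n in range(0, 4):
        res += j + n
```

j=1,n=0: res = 0+1 = 1
j=1,n=1: res = 1+2 = 3
j=1,n=2: res = 3+3 = 6
j=1,n=3: res = 6+4 = 10
j=2,n=0: res = 10+2 = 12
j=2,n=1: res = 12+3 = 15
j=2,n=2: res = 15+4 = 19
j=2,n=3: res = 19+5 = 24
j=3,n=0: res = 24+3 = 27
j=3,n=1: res = 27+4 = 31
j=3,n=2: res = 31+5 = 36
j=3,n=3: res = 36+6 = 42

42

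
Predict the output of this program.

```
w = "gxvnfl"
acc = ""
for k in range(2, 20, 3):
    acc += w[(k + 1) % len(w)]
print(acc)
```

ngngng

k=2: add w[3]='n' → 'n'
k=5: add w[0]='g' → 'ng'
k=8: add w[3]='n' → 'ngn'
k=11: add w[0]='g' → 'ngng'
k=14: add w[3]='n' → 'ngngn'
k=17: add w[0]='g' → 'ngngng'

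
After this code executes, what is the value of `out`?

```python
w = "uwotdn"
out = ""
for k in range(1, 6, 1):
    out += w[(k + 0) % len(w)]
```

'wotdn'

k=1: add w[1]='w' → 'w'
k=2: add w[2]='o' → 'wo'
k=3: add w[3]='t' → 'wot'
k=4: add w[4]='d' → 'wotd'
k=5: add w[5]='n' → 'wotdn'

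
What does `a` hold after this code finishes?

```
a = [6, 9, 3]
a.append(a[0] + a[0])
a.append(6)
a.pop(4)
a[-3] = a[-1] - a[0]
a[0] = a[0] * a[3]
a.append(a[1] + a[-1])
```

[72, 6, 3, 12, 18]

append a[0]+a[0] = 6+6 = 12 → [6, 9, 3, 12]
append 6 → [6, 9, 3, 12, 6]
pop(4) removes 6 → [6, 9, 3, 12]
a[-3] = a[-1]-a[0] = 12-6 = 6 → [6, 6, 3, 12]
a[0] = a[0]*a[3] = 6*12 = 72 → [72, 6, 3, 12]
append a[1]+a[-1] = 6+12 = 18 → [72, 6, 3, 12, 18]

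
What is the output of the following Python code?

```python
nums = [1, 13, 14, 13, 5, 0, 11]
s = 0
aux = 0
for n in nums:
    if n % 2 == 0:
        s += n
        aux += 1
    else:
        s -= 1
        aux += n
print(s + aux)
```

n=1: not even, s = 0-1 = -1; aux=1
n=13: not even, s = (-1)-1 = -2; aux=14
n=14: even, s = (-2)+14 = 12; aux=15
n=13: not even, s = 12-1 = 11; aux=28
n=5: not even, s = 11-1 = 10; aux=33
n=0: even, s = 10+0 = 10; aux=34
n=11: not even, s = 10-1 = 9; aux=45
s+aux = 9+45 = 54

54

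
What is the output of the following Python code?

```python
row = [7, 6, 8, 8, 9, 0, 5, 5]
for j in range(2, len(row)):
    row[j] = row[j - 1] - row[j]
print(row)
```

j=2: row[2] = 6-8 = -2 → [7, 6, -2, 8, 9, 0, 5, 5]
j=3: row[3] = (-2)-8 = -10 → [7, 6, -2, -10, 9, 0, 5, 5]
j=4: row[4] = (-10)-9 = -19 → [7, 6, -2, -10, -19, 0, 5, 5]
j=5: row[5] = (-19)-0 = -19 → [7, 6, -2, -10, -19, -19, 5, 5]
j=6: row[6] = (-19)-5 = -24 → [7, 6, -2, -10, -19, -19, -24, 5]
j=7: row[7] = (-24)-5 = -29 → [7, 6, -2, -10, -19, -19, -24, -29]

[7, 6, -2, -10, -19, -19, -24, -29]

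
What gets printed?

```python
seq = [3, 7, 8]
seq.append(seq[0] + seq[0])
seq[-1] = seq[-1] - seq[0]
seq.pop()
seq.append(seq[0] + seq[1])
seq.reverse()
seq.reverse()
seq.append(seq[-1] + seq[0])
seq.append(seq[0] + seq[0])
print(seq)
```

[3, 7, 8, 10, 13, 6]

append seq[0]+seq[0] = 3+3 = 6 → [3, 7, 8, 6]
seq[-1] = seq[-1]-seq[0] = 6-3 = 3 → [3, 7, 8, 3]
pop() removes 3 → [3, 7, 8]
append seq[0]+seq[1] = 3+7 = 10 → [3, 7, 8, 10]
reverse → [10, 8, 7, 3]
reverse → [3, 7, 8, 10]
append seq[-1]+seq[0] = 10+3 = 13 → [3, 7, 8, 10, 13]
append seq[0]+seq[0] = 3+3 = 6 → [3, 7, 8, 10, 13, 6]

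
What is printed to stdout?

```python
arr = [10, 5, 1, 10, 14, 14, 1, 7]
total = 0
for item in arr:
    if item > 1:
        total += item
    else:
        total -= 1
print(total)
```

58

item=10: >1, total = 0+10 = 10
item=5: >1, total = 10+5 = 15
item=1: not >1, total = 15-1 = 14
item=10: >1, total = 14+10 = 24
item=14: >1, total = 24+14 = 38
item=14: >1, total = 38+14 = 52
item=1: not >1, total = 52-1 = 51
item=7: >1, total = 51+7 = 58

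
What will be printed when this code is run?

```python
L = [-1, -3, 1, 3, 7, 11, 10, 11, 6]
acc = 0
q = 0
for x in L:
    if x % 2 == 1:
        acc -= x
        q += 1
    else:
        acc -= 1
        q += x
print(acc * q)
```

x=-1: odd, acc = 0-(-1) = 1; q=1
x=-3: odd, acc = 1-(-3) = 4; q=2
x=1: odd, acc = 4-1 = 3; q=3
x=3: odd, acc = 3-3 = 0; q=4
x=7: odd, acc = 0-7 = -7; q=5
x=11: odd, acc = (-7)-11 = -18; q=6
x=10: not odd, acc = (-18)-1 = -19; q=16
x=11: odd, acc = (-19)-11 = -30; q=17
x=6: not odd, acc = (-30)-1 = -31; q=23
acc*q = (-31)*23 = -713

-713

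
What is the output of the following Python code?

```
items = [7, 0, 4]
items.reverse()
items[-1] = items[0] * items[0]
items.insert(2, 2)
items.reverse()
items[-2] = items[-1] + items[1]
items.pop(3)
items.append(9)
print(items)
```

reverse → [4, 0, 7]
items[-1] = items[0]*items[0] = 4*4 = 16 → [4, 0, 16]
insert 2 at 2 → [4, 0, 2, 16]
reverse → [16, 2, 0, 4]
items[-2] = items[-1]+items[1] = 4+2 = 6 → [16, 2, 6, 4]
pop(3) removes 4 → [16, 2, 6]
append 9 → [16, 2, 6, 9]

[16, 2, 6, 9]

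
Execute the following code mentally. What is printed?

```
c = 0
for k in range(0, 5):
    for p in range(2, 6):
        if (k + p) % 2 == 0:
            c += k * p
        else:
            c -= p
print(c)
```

k=0,p=2: even sum, c = 0+0 = 0
k=0,p=3: odd sum, c = 0-3 = -3
k=0,p=4: even sum, c = (-3)+0 = -3
k=0,p=5: odd sum, c = (-3)-5 = -8
k=1,p=2: odd sum, c = (-8)-2 = -10
k=1,p=3: even sum, c = (-10)+3 = -7
k=1,p=4: odd sum, c = (-7)-4 = -11
k=1,p=5: even sum, c = (-11)+5 = -6
k=2,p=2: even sum, c = (-6)+4 = -2
k=2,p=3: odd sum, c = (-2)-3 = -5
k=2,p=4: even sum, c = (-5)+8 = 3
k=2,p=5: odd sum, c = 3-5 = -2
k=3,p=2: odd sum, c = (-2)-2 = -4
k=3,p=3: even sum, c = (-4)+9 = 5
k=3,p=4: odd sum, c = 5-4 = 1
k=3,p=5: even sum, c = 1+15 = 16
k=4,p=2: even sum, c = 16+8 = 24
k=4,p=3: odd sum, c = 24-3 = 21
k=4,p=4: even sum, c = 21+16 = 37
k=4,p=5: odd sum, c = 37-5 = 32

32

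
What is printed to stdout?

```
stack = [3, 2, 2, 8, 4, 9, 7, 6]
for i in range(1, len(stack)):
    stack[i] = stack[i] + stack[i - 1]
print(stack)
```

i=1: stack[1] = 2+3 = 5 → [3, 5, 2, 8, 4, 9, 7, 6]
i=2: stack[2] = 2+5 = 7 → [3, 5, 7, 8, 4, 9, 7, 6]
i=3: stack[3] = 8+7 = 15 → [3, 5, 7, 15, 4, 9, 7, 6]
i=4: stack[4] = 4+15 = 19 → [3, 5, 7, 15, 19, 9, 7, 6]
i=5: stack[5] = 9+19 = 28 → [3, 5, 7, 15, 19, 28, 7, 6]
i=6: stack[6] = 7+28 = 35 → [3, 5, 7, 15, 19, 28, 35, 6]
i=7: stack[7] = 6+35 = 41 → [3, 5, 7, 15, 19, 28, 35, 41]

[3, 5, 7, 15, 19, 28, 35, 41]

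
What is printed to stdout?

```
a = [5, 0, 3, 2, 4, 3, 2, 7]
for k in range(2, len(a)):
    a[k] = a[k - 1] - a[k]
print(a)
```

k=2: a[2] = 0-3 = -3 → [5, 0, -3, 2, 4, 3, 2, 7]
k=3: a[3] = (-3)-2 = -5 → [5, 0, -3, -5, 4, 3, 2, 7]
k=4: a[4] = (-5)-4 = -9 → [5, 0, -3, -5, -9, 3, 2, 7]
k=5: a[5] = (-9)-3 = -12 → [5, 0, -3, -5, -9, -12, 2, 7]
k=6: a[6] = (-12)-2 = -14 → [5, 0, -3, -5, -9, -12, -14, 7]
k=7: a[7] = (-14)-7 = -21 → [5, 0, -3, -5, -9, -12, -14, -21]

[5, 0, -3, -5, -9, -12, -14, -21]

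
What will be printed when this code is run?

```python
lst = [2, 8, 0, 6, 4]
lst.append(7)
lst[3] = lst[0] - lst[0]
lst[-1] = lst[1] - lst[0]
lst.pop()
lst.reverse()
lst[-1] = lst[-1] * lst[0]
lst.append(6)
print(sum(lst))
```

append 7 → [2, 8, 0, 6, 4, 7]
lst[3] = lst[0]-lst[0] = 2-2 = 0 → [2, 8, 0, 0, 4, 7]
lst[-1] = lst[1]-lst[0] = 8-2 = 6 → [2, 8, 0, 0, 4, 6]
pop() removes 6 → [2, 8, 0, 0, 4]
reverse → [4, 0, 0, 8, 2]
lst[-1] = lst[-1]*lst[0] = 2*4 = 8 → [4, 0, 0, 8, 8]
append 6 → [4, 0, 0, 8, 8, 6]
sum = 26

26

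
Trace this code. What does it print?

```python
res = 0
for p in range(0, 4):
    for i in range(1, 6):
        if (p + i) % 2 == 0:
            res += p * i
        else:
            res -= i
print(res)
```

p=0,i=1: odd sum, res = 0-1 = -1
p=0,i=2: even sum, res = (-1)+0 = -1
p=0,i=3: odd sum, res = (-1)-3 = -4
p=0,i=4: even sum, res = (-4)+0 = -4
p=0,i=5: odd sum, res = (-4)-5 = -9
p=1,i=1: even sum, res = (-9)+1 = -8
p=1,i=2: odd sum, res = (-8)-2 = -10
p=1,i=3: even sum, res = (-10)+3 = -7
p=1,i=4: odd sum, res = (-7)-4 = -11
p=1,i=5: even sum, res = (-11)+5 = -6
p=2,i=1: odd sum, res = (-6)-1 = -7
p=2,i=2: even sum, res = (-7)+4 = -3
p=2,i=3: odd sum, res = (-3)-3 = -6
p=2,i=4: even sum, res = (-6)+8 = 2
p=2,i=5: odd sum, res = 2-5 = -3
p=3,i=1: even sum, res = (-3)+3 = 0
p=3,i=2: odd sum, res = 0-2 = -2
p=3,i=3: even sum, res = (-2)+9 = 7
p=3,i=4: odd sum, res = 7-4 = 3
p=3,i=5: even sum, res = 3+15 = 18

18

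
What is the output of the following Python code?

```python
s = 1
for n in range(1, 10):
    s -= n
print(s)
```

n=1: s = 1-1 = 0
n=2: s = 0-2 = -2
n=3: s = (-2)-3 = -5
n=4: s = (-5)-4 = -9
n=5: s = (-9)-5 = -14
n=6: s = (-14)-6 = -20
n=7: s = (-20)-7 = -27
n=8: s = (-27)-8 = -35
n=9: s = (-35)-9 = -44

-44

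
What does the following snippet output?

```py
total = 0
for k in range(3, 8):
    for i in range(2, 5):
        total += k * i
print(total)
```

k=3,i=2: total = 0+6 = 6
k=3,i=3: total = 6+9 = 15
k=3,i=4: total = 15+12 = 27
k=4,i=2: total = 27+8 = 35
k=4,i=3: total = 35+12 = 47
k=4,i=4: total = 47+16 = 63
k=5,i=2: total = 63+10 = 73
k=5,i=3: total = 73+15 = 88
k=5,i=4: total = 88+20 = 108
k=6,i=2: total = 108+12 = 120
k=6,i=3: total = 120+18 = 138
k=6,i=4: total = 138+24 = 162
k=7,i=2: total = 162+14 = 176
k=7,i=3: total = 176+21 = 197
k=7,i=4: total = 197+28 = 225

225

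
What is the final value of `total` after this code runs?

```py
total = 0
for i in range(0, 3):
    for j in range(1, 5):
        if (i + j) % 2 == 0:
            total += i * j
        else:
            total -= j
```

i=0,j=1: odd sum, total = 0-1 = -1
i=0,j=2: even sum, total = (-1)+0 = -1
i=0,j=3: odd sum, total = (-1)-3 = -4
i=0,j=4: even sum, total = (-4)+0 = -4
i=1,j=1: even sum, total = (-4)+1 = -3
i=1,j=2: odd sum, total = (-3)-2 = -5
i=1,j=3: even sum, total = (-5)+3 = -2
i=1,j=4: odd sum, total = (-2)-4 = -6
i=2,j=1: odd sum, total = (-6)-1 = -7
i=2,j=2: even sum, total = (-7)+4 = -3
i=2,j=3: odd sum, total = (-3)-3 = -6
i=2,j=4: even sum, total = (-6)+8 = 2

2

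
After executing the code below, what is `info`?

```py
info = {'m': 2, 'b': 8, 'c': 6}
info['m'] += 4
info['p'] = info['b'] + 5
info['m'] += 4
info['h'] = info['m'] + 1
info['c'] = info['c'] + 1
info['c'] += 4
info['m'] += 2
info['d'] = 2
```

info['m'] = 2+4 = 6 → {'m': 6, 'b': 8, 'c': 6}
info['p'] = info['b']+5 = 13 → {'m': 6, 'b': 8, 'c': 6, 'p': 13}
info['m'] = 6+4 = 10 → {'m': 10, 'b': 8, 'c': 6, 'p': 13}
info['h'] = info['m']+1 = 11 → {'m': 10, 'b': 8, 'c': 6, 'p': 13, 'h': 11}
info['c'] = info['c']+1 = 7 → {'m': 10, 'b': 8, 'c': 7, 'p': 13, 'h': 11}
info['c'] = 7+4 = 11 → {'m': 10, 'b': 8, 'c': 11, 'p': 13, 'h': 11}
info['m'] = 10+2 = 12 → {'m': 12, 'b': 8, 'c': 11, 'p': 13, 'h': 11}
info['d'] = 2 → {'m': 12, 'b': 8, 'c': 11, 'p': 13, 'h': 11, 'd': 2}

{'m': 12, 'b': 8, 'c': 11, 'p': 13, 'h': 11, 'd': 2}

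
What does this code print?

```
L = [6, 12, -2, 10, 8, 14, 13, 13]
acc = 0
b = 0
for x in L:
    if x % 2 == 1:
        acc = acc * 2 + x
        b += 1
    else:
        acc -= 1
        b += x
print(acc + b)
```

65

x=6: not odd, acc = 0-1 = -1; b=6
x=12: not odd, acc = (-1)-1 = -2; b=18
x=-2: not odd, acc = (-2)-1 = -3; b=16
x=10: not odd, acc = (-3)-1 = -4; b=26
x=8: not odd, acc = (-4)-1 = -5; b=34
x=14: not odd, acc = (-5)-1 = -6; b=48
x=13: odd, acc = (-6)*2+13 = 1; b=49
x=13: odd, acc = 1*2+13 = 15; b=50
acc+b = 15+50 = 65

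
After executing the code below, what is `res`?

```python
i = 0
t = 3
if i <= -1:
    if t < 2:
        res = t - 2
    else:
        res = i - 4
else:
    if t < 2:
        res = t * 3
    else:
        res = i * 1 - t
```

-3

i=0, t=3
i <= -1 is False; t < 2 is False
→ res = i * 1 - t = -3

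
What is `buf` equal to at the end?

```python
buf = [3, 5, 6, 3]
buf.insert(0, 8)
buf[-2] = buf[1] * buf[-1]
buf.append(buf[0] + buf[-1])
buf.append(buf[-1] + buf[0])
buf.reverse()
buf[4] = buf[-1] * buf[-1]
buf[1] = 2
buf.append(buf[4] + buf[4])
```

[19, 2, 3, 9, 64, 3, 8, 128]

insert 8 at 0 → [8, 3, 5, 6, 3]
buf[-2] = buf[1]*buf[-1] = 3*3 = 9 → [8, 3, 5, 9, 3]
append buf[0]+buf[-1] = 8+3 = 11 → [8, 3, 5, 9, 3, 11]
append buf[-1]+buf[0] = 11+8 = 19 → [8, 3, 5, 9, 3, 11, 19]
reverse → [19, 11, 3, 9, 5, 3, 8]
buf[4] = buf[-1]*buf[-1] = 8*8 = 64 → [19, 11, 3, 9, 64, 3, 8]
buf[1] = 2 → [19, 2, 3, 9, 64, 3, 8]
append buf[4]+buf[4] = 64+64 = 128 → [19, 2, 3, 9, 64, 3, 8, 128]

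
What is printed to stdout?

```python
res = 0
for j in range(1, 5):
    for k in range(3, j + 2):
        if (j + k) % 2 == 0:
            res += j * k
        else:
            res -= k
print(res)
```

j=2,k=3: odd sum, res = 0-3 = -3
j=3,k=3: even sum, res = (-3)+9 = 6
j=3,k=4: odd sum, res = 6-4 = 2
j=4,k=3: odd sum, res = 2-3 = -1
j=4,k=4: even sum, res = (-1)+16 = 15
j=4,k=5: odd sum, res = 15-5 = 10

10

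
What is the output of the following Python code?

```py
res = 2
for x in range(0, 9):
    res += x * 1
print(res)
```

x=0: res = 2+0*1 = 2
x=1: res = 2+1*1 = 3
x=2: res = 3+2*1 = 5
x=3: res = 5+3*1 = 8
x=4: res = 8+4*1 = 12
x=5: res = 12+5*1 = 17
x=6: res = 17+6*1 = 23
x=7: res = 23+7*1 = 30
x=8: res = 30+8*1 = 38

38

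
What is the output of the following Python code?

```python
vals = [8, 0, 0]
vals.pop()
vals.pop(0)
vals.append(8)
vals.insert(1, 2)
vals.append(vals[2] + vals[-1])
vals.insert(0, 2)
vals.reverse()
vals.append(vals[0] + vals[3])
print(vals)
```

pop() removes 0 → [8, 0]
pop(0) removes 8 → [0]
append 8 → [0, 8]
insert 2 at 1 → [0, 2, 8]
append vals[2]+vals[-1] = 8+8 = 16 → [0, 2, 8, 16]
insert 2 at 0 → [2, 0, 2, 8, 16]
reverse → [16, 8, 2, 0, 2]
append vals[0]+vals[3] = 16+0 = 16 → [16, 8, 2, 0, 2, 16]

[16, 8, 2, 0, 2, 16]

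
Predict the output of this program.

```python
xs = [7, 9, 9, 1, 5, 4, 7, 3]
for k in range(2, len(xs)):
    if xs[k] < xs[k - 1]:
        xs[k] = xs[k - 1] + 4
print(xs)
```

k=2: 9>=9, unchanged → [7, 9, 9, 1, 5, 4, 7, 3]
k=3: 1<9, xs[3] = 9+4 = 13 → [7, 9, 9, 13, 5, 4, 7, 3]
k=4: 5<13, xs[4] = 13+4 = 17 → [7, 9, 9, 13, 17, 4, 7, 3]
k=5: 4<17, xs[5] = 17+4 = 21 → [7, 9, 9, 13, 17, 21, 7, 3]
k=6: 7<21, xs[6] = 21+4 = 25 → [7, 9, 9, 13, 17, 21, 25, 3]
k=7: 3<25, xs[7] = 25+4 = 29 → [7, 9, 9, 13, 17, 21, 25, 29]

[7, 9, 9, 13, 17, 21, 25, 29]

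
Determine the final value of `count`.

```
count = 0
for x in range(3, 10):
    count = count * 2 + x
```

501

x=3: count = 0*2+3 = 3
x=4: count = 3*2+4 = 10
x=5: count = 10*2+5 = 25
x=6: count = 25*2+6 = 56
x=7: count = 56*2+7 = 119
x=8: count = 119*2+8 = 246
x=9: count = 246*2+9 = 501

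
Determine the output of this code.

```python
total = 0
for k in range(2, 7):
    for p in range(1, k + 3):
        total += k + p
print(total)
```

k=2,p=1: total = 0+3 = 3
k=2,p=2: total = 3+4 = 7
k=2,p=3: total = 7+5 = 12
k=2,p=4: total = 12+6 = 18
k=3,p=1: total = 18+4 = 22
k=3,p=2: total = 22+5 = 27
k=3,p=3: total = 27+6 = 33
k=3,p=4: total = 33+7 = 40
k=3,p=5: total = 40+8 = 48
k=4,p=1: total = 48+5 = 53
k=4,p=2: total = 53+6 = 59
k=4,p=3: total = 59+7 = 66
k=4,p=4: total = 66+8 = 74
k=4,p=5: total = 74+9 = 83
k=4,p=6: total = 83+10 = 93
k=5,p=1: total = 93+6 = 99
k=5,p=2: total = 99+7 = 106
k=5,p=3: total = 106+8 = 114
k=5,p=4: total = 114+9 = 123
k=5,p=5: total = 123+10 = 133
k=5,p=6: total = 133+11 = 144
k=5,p=7: total = 144+12 = 156
k=6,p=1: total = 156+7 = 163
k=6,p=2: total = 163+8 = 171
k=6,p=3: total = 171+9 = 180
k=6,p=4: total = 180+10 = 190
k=6,p=5: total = 190+11 = 201
k=6,p=6: total = 201+12 = 213
k=6,p=7: total = 213+13 = 226
k=6,p=8: total = 226+14 = 240

240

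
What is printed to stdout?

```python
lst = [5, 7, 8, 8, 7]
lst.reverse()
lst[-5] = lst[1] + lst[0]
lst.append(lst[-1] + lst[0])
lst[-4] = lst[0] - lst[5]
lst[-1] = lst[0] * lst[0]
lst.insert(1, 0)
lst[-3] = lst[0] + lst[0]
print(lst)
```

reverse → [7, 8, 8, 7, 5]
lst[-5] = lst[1]+lst[0] = 8+7 = 15 → [15, 8, 8, 7, 5]
append lst[-1]+lst[0] = 5+15 = 20 → [15, 8, 8, 7, 5, 20]
lst[-4] = lst[0]-lst[5] = 15-20 = -5 → [15, 8, -5, 7, 5, 20]
lst[-1] = lst[0]*lst[0] = 15*15 = 225 → [15, 8, -5, 7, 5, 225]
insert 0 at 1 → [15, 0, 8, -5, 7, 5, 225]
lst[-3] = lst[0]+lst[0] = 15+15 = 30 → [15, 0, 8, -5, 30, 5, 225]

[15, 0, 8, -5, 30, 5, 225]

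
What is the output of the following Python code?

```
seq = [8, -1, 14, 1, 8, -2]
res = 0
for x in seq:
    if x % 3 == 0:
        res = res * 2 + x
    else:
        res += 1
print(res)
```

6

x=8: not %3==0, res = 0+1 = 1
x=-1: not %3==0, res = 1+1 = 2
x=14: not %3==0, res = 2+1 = 3
x=1: not %3==0, res = 3+1 = 4
x=8: not %3==0, res = 4+1 = 5
x=-2: not %3==0, res = 5+1 = 6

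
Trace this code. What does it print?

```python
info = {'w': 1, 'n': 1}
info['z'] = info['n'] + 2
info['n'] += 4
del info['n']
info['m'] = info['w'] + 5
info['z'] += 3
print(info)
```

{'w': 1, 'z': 6, 'm': 6}

info['z'] = info['n']+2 = 3 → {'w': 1, 'n': 1, 'z': 3}
info['n'] = 1+4 = 5 → {'w': 1, 'n': 5, 'z': 3}
del 'n' → {'w': 1, 'z': 3}
info['m'] = info['w']+5 = 6 → {'w': 1, 'z': 3, 'm': 6}
info['z'] = 3+3 = 6 → {'w': 1, 'z': 6, 'm': 6}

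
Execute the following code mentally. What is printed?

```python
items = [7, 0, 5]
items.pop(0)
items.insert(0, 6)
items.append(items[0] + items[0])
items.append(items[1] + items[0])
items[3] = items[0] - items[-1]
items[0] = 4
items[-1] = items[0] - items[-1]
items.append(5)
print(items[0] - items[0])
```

pop(0) removes 7 → [0, 5]
insert 6 at 0 → [6, 0, 5]
append items[0]+items[0] = 6+6 = 12 → [6, 0, 5, 12]
append items[1]+items[0] = 0+6 = 6 → [6, 0, 5, 12, 6]
items[3] = items[0]-items[-1] = 6-6 = 0 → [6, 0, 5, 0, 6]
items[0] = 4 → [4, 0, 5, 0, 6]
items[-1] = items[0]-items[-1] = 4-6 = -2 → [4, 0, 5, 0, -2]
append 5 → [4, 0, 5, 0, -2, 5]
items[0]-items[0] = 4-4 = 0

0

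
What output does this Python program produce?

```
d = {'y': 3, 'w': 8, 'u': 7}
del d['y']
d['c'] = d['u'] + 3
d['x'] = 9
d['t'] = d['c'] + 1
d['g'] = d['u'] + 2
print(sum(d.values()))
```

54

del 'y' → {'w': 8, 'u': 7}
d['c'] = d['u']+3 = 10 → {'w': 8, 'u': 7, 'c': 10}
d['x'] = 9 → {'w': 8, 'u': 7, 'c': 10, 'x': 9}
d['t'] = d['c']+1 = 11 → {'w': 8, 'u': 7, 'c': 10, 'x': 9, 't': 11}
d['g'] = d['u']+2 = 9 → {'w': 8, 'u': 7, 'c': 10, 'x': 9, 't': 11, 'g': 9}
sum of values = 54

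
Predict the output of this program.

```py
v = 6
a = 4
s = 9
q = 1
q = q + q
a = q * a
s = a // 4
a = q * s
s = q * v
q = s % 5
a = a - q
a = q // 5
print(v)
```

6

q = 1+1 = 2
a = 2*4 = 8
s = 8//4 = 2
a = 2*2 = 4
s = 2*6 = 12
q = 12%5 = 2
a = 4-2 = 2
a = 2//5 = 0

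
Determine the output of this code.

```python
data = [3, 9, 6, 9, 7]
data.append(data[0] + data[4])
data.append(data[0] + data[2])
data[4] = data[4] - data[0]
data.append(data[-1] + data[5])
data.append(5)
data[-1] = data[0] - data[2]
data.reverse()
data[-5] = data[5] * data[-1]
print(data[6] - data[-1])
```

append data[0]+data[4] = 3+7 = 10 → [3, 9, 6, 9, 7, 10]
append data[0]+data[2] = 3+6 = 9 → [3, 9, 6, 9, 7, 10, 9]
data[4] = data[4]-data[0] = 7-3 = 4 → [3, 9, 6, 9, 4, 10, 9]
append data[-1]+data[5] = 9+10 = 19 → [3, 9, 6, 9, 4, 10, 9, 19]
append 5 → [3, 9, 6, 9, 4, 10, 9, 19, 5]
data[-1] = data[0]-data[2] = 3-6 = -3 → [3, 9, 6, 9, 4, 10, 9, 19, -3]
reverse → [-3, 19, 9, 10, 4, 9, 6, 9, 3]
data[-5] = data[5]*data[-1] = 9*3 = 27 → [-3, 19, 9, 10, 27, 9, 6, 9, 3]
data[6]-data[-1] = 6-3 = 3

3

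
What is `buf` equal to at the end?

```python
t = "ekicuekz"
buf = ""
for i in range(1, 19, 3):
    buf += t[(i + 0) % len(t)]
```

i=1: add t[1]='k' → 'k'
i=4: add t[4]='u' → 'ku'
i=7: add t[7]='z' → 'kuz'
i=10: add t[2]='i' → 'kuzi'
i=13: add t[5]='e' → 'kuzie'
i=16: add t[0]='e' → 'kuziee'

'kuziee'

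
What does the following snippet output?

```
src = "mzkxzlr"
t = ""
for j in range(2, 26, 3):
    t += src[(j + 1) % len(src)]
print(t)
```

j=2: add src[3]='x' → 'x'
j=5: add src[6]='r' → 'xr'
j=8: add src[2]='k' → 'xrk'
j=11: add src[5]='l' → 'xrkl'
j=14: add src[1]='z' → 'xrklz'
j=17: add src[4]='z' → 'xrklzz'
j=20: add src[0]='m' → 'xrklzzm'
j=23: add src[3]='x' → 'xrklzzmx'

xrklzzmx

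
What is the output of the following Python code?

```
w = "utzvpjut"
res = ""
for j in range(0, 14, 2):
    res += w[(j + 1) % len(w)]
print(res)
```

j=0: add w[1]='t' → 't'
j=2: add w[3]='v' → 'tv'
j=4: add w[5]='j' → 'tvj'
j=6: add w[7]='t' → 'tvjt'
j=8: add w[1]='t' → 'tvjtt'
j=10: add w[3]='v' → 'tvjttv'
j=12: add w[5]='j' → 'tvjttvj'

tvjttvj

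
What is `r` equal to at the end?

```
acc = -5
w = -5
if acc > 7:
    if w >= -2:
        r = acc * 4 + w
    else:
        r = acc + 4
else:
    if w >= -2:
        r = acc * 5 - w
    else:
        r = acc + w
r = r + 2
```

acc=-5, w=-5
acc > 7 is False; w >= -2 is False
→ r = acc + w = -10
r = (-10)+2 = -8

-8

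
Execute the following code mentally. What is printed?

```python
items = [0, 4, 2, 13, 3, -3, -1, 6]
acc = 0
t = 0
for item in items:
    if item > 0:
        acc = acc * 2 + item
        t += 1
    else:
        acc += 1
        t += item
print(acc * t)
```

item=0: not >0, acc = 0+1 = 1; t=0
item=4: >0, acc = 1*2+4 = 6; t=1
item=2: >0, acc = 6*2+2 = 14; t=2
item=13: >0, acc = 14*2+13 = 41; t=3
item=3: >0, acc = 41*2+3 = 85; t=4
item=-3: not >0, acc = 85+1 = 86; t=1
item=-1: not >0, acc = 86+1 = 87; t=0
item=6: >0, acc = 87*2+6 = 180; t=1
acc*t = 180*1 = 180

180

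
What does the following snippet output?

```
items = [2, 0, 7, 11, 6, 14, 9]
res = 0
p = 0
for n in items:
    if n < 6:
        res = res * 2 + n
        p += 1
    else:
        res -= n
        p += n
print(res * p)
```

n=2: <6, res = 0*2+2 = 2; p=1
n=0: <6, res = 2*2+0 = 4; p=2
n=7: not <6, res = 4-7 = -3; p=9
n=11: not <6, res = (-3)-11 = -14; p=20
n=6: not <6, res = (-14)-6 = -20; p=26
n=14: not <6, res = (-20)-14 = -34; p=40
n=9: not <6, res = (-34)-9 = -43; p=49
res*p = (-43)*49 = -2107

-2107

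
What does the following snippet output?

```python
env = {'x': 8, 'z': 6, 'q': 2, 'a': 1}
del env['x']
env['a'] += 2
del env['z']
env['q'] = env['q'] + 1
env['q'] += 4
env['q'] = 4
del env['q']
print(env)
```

del 'x' → {'z': 6, 'q': 2, 'a': 1}
env['a'] = 1+2 = 3 → {'z': 6, 'q': 2, 'a': 3}
del 'z' → {'q': 2, 'a': 3}
env['q'] = env['q']+1 = 3 → {'q': 3, 'a': 3}
env['q'] = 3+4 = 7 → {'q': 7, 'a': 3}
env['q'] = 4 → {'q': 4, 'a': 3}
del 'q' → {'a': 3}

{'a': 3}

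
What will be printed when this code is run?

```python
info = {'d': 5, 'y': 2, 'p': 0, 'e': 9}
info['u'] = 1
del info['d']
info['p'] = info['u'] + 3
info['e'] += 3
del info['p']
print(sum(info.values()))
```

15

info['u'] = 1 → {'d': 5, 'y': 2, 'p': 0, 'e': 9, 'u': 1}
del 'd' → {'y': 2, 'p': 0, 'e': 9, 'u': 1}
info['p'] = info['u']+3 = 4 → {'y': 2, 'p': 4, 'e': 9, 'u': 1}
info['e'] = 9+3 = 12 → {'y': 2, 'p': 4, 'e': 12, 'u': 1}
del 'p' → {'y': 2, 'e': 12, 'u': 1}
sum of values = 15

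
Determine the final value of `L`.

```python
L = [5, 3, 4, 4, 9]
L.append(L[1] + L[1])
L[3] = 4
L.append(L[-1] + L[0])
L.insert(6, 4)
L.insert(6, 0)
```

append L[1]+L[1] = 3+3 = 6 → [5, 3, 4, 4, 9, 6]
L[3] = 4 → [5, 3, 4, 4, 9, 6]
append L[-1]+L[0] = 6+5 = 11 → [5, 3, 4, 4, 9, 6, 11]
insert 4 at 6 → [5, 3, 4, 4, 9, 6, 4, 11]
insert 0 at 6 → [5, 3, 4, 4, 9, 6, 0, 4, 11]

[5, 3, 4, 4, 9, 6, 0, 4, 11]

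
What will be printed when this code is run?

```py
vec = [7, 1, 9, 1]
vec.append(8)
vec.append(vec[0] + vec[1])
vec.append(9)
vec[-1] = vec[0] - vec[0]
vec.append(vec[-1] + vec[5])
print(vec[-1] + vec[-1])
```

16

append 8 → [7, 1, 9, 1, 8]
append vec[0]+vec[1] = 7+1 = 8 → [7, 1, 9, 1, 8, 8]
append 9 → [7, 1, 9, 1, 8, 8, 9]
vec[-1] = vec[0]-vec[0] = 7-7 = 0 → [7, 1, 9, 1, 8, 8, 0]
append vec[-1]+vec[5] = 0+8 = 8 → [7, 1, 9, 1, 8, 8, 0, 8]
vec[-1]+vec[-1] = 8+8 = 16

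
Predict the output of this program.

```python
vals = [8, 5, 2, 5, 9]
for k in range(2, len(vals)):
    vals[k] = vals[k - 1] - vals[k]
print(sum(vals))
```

k=2: vals[2] = 5-2 = 3 → [8, 5, 3, 5, 9]
k=3: vals[3] = 3-5 = -2 → [8, 5, 3, -2, 9]
k=4: vals[4] = (-2)-9 = -11 → [8, 5, 3, -2, -11]
sum = 3

3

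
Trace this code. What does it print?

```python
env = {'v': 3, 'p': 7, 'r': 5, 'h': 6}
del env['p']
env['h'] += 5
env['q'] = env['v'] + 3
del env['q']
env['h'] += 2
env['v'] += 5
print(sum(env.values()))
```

del 'p' → {'v': 3, 'r': 5, 'h': 6}
env['h'] = 6+5 = 11 → {'v': 3, 'r': 5, 'h': 11}
env['q'] = env['v']+3 = 6 → {'v': 3, 'r': 5, 'h': 11, 'q': 6}
del 'q' → {'v': 3, 'r': 5, 'h': 11}
env['h'] = 11+2 = 13 → {'v': 3, 'r': 5, 'h': 13}
env['v'] = 3+5 = 8 → {'v': 8, 'r': 5, 'h': 13}
sum of values = 26

26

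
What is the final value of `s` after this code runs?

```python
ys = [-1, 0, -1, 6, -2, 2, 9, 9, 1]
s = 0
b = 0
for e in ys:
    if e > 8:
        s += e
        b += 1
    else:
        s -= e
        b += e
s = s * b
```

91

e=-1: not >8, s = 0-(-1) = 1; b=-1
e=0: not >8, s = 1-0 = 1; b=-1
e=-1: not >8, s = 1-(-1) = 2; b=-2
e=6: not >8, s = 2-6 = -4; b=4
e=-2: not >8, s = (-4)-(-2) = -2; b=2
e=2: not >8, s = (-2)-2 = -4; b=4
e=9: >8, s = (-4)+9 = 5; b=5
e=9: >8, s = 5+9 = 14; b=6
e=1: not >8, s = 14-1 = 13; b=7
s*b = 13*7 = 91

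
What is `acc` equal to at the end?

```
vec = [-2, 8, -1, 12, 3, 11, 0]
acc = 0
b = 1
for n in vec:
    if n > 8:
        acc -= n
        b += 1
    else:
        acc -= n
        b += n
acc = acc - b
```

n=-2: not >8, acc = 0-(-2) = 2; b=-1
n=8: not >8, acc = 2-8 = -6; b=7
n=-1: not >8, acc = (-6)-(-1) = -5; b=6
n=12: >8, acc = (-5)-12 = -17; b=7
n=3: not >8, acc = (-17)-3 = -20; b=10
n=11: >8, acc = (-20)-11 = -31; b=11
n=0: not >8, acc = (-31)-0 = -31; b=11
acc-b = (-31)-11 = -42

-42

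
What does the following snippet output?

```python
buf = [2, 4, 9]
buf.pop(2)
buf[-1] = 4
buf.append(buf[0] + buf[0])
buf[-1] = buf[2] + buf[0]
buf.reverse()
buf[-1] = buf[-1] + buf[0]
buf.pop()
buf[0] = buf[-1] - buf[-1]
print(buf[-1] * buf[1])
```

pop(2) removes 9 → [2, 4]
buf[-1] = 4 → [2, 4]
append buf[0]+buf[0] = 2+2 = 4 → [2, 4, 4]
buf[-1] = buf[2]+buf[0] = 4+2 = 6 → [2, 4, 6]
reverse → [6, 4, 2]
buf[-1] = buf[-1]+buf[0] = 2+6 = 8 → [6, 4, 8]
pop() removes 8 → [6, 4]
buf[0] = buf[-1]-buf[-1] = 4-4 = 0 → [0, 4]
buf[-1]*buf[1] = 4*4 = 16

16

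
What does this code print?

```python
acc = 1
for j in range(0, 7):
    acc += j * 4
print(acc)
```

j=0: acc = 1+0*4 = 1
j=1: acc = 1+1*4 = 5
j=2: acc = 5+2*4 = 13
j=3: acc = 13+3*4 = 25
j=4: acc = 25+4*4 = 41
j=5: acc = 41+5*4 = 61
j=6: acc = 61+6*4 = 85

85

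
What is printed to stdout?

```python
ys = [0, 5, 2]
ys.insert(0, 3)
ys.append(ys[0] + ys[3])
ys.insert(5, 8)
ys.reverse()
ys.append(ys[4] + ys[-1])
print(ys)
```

[8, 5, 2, 5, 0, 3, 3]

insert 3 at 0 → [3, 0, 5, 2]
append ys[0]+ys[3] = 3+2 = 5 → [3, 0, 5, 2, 5]
insert 8 at 5 → [3, 0, 5, 2, 5, 8]
reverse → [8, 5, 2, 5, 0, 3]
append ys[4]+ys[-1] = 0+3 = 3 → [8, 5, 2, 5, 0, 3, 3]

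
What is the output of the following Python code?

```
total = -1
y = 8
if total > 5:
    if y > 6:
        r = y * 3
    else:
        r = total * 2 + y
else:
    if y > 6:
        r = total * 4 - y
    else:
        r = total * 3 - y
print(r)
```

-12

total=-1, y=8
total > 5 is False; y > 6 is True
→ r = total * 4 - y = -12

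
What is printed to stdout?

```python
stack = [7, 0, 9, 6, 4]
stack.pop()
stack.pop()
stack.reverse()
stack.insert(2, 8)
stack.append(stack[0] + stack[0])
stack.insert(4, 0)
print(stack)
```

pop() removes 4 → [7, 0, 9, 6]
pop() removes 6 → [7, 0, 9]
reverse → [9, 0, 7]
insert 8 at 2 → [9, 0, 8, 7]
append stack[0]+stack[0] = 9+9 = 18 → [9, 0, 8, 7, 18]
insert 0 at 4 → [9, 0, 8, 7, 0, 18]

[9, 0, 8, 7, 0, 18]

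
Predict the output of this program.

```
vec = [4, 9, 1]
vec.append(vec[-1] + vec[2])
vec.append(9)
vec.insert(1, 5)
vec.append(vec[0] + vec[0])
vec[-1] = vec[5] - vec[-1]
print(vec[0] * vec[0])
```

16

append vec[-1]+vec[2] = 1+1 = 2 → [4, 9, 1, 2]
append 9 → [4, 9, 1, 2, 9]
insert 5 at 1 → [4, 5, 9, 1, 2, 9]
append vec[0]+vec[0] = 4+4 = 8 → [4, 5, 9, 1, 2, 9, 8]
vec[-1] = vec[5]-vec[-1] = 9-8 = 1 → [4, 5, 9, 1, 2, 9, 1]
vec[0]*vec[0] = 4*4 = 16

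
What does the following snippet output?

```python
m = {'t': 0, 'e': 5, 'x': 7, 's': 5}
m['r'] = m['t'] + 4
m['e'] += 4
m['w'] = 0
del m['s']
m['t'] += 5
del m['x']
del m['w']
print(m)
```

{'t': 5, 'e': 9, 'r': 4}

m['r'] = m['t']+4 = 4 → {'t': 0, 'e': 5, 'x': 7, 's': 5, 'r': 4}
m['e'] = 5+4 = 9 → {'t': 0, 'e': 9, 'x': 7, 's': 5, 'r': 4}
m['w'] = 0 → {'t': 0, 'e': 9, 'x': 7, 's': 5, 'r': 4, 'w': 0}
del 's' → {'t': 0, 'e': 9, 'x': 7, 'r': 4, 'w': 0}
m['t'] = 0+5 = 5 → {'t': 5, 'e': 9, 'x': 7, 'r': 4, 'w': 0}
del 'x' → {'t': 5, 'e': 9, 'r': 4, 'w': 0}
del 'w' → {'t': 5, 'e': 9, 'r': 4}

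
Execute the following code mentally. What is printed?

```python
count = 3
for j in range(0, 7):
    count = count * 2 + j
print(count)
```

504

j=0: count = 3*2+0 = 6
j=1: count = 6*2+1 = 13
j=2: count = 13*2+2 = 28
j=3: count = 28*2+3 = 59
j=4: count = 59*2+4 = 122
j=5: count = 122*2+5 = 249
j=6: count = 249*2+6 = 504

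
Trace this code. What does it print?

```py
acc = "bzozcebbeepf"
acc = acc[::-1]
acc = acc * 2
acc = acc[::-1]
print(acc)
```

reverse → 'fpeebbeczozb'
repeat ×2 → 'fpeebbeczozbfpeebbeczozb'
reverse → 'bzozcebbeepfbzozcebbeepf'

bzozcebbeepfbzozcebbeepf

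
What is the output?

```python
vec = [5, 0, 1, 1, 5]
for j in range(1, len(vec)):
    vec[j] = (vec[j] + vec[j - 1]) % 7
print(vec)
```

[5, 5, 6, 0, 5]

j=1: vec[1] = (0+5)%7 = 5 → [5, 5, 1, 1, 5]
j=2: vec[2] = (1+5)%7 = 6 → [5, 5, 6, 1, 5]
j=3: vec[3] = (1+6)%7 = 0 → [5, 5, 6, 0, 5]
j=4: vec[4] = (5+0)%7 = 5 → [5, 5, 6, 0, 5]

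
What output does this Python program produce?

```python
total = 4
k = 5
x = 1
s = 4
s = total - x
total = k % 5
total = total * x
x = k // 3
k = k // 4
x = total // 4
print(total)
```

0

s = 4-1 = 3
total = 5%5 = 0
total = 0*1 = 0
x = 5//3 = 1
k = 5//4 = 1
x = 0//4 = 0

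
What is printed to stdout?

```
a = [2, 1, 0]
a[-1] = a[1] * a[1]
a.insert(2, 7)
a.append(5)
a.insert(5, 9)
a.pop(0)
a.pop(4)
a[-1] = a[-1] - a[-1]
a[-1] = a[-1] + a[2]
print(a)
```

[1, 7, 1, 1]

a[-1] = a[1]*a[1] = 1*1 = 1 → [2, 1, 1]
insert 7 at 2 → [2, 1, 7, 1]
append 5 → [2, 1, 7, 1, 5]
insert 9 at 5 → [2, 1, 7, 1, 5, 9]
pop(0) removes 2 → [1, 7, 1, 5, 9]
pop(4) removes 9 → [1, 7, 1, 5]
a[-1] = a[-1]-a[-1] = 5-5 = 0 → [1, 7, 1, 0]
a[-1] = a[-1]+a[2] = 0+1 = 1 → [1, 7, 1, 1]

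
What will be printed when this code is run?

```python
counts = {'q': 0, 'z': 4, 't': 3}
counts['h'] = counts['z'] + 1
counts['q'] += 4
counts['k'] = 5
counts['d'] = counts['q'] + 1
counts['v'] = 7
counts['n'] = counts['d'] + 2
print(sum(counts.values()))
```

counts['h'] = counts['z']+1 = 5 → {'q': 0, 'z': 4, 't': 3, 'h': 5}
counts['q'] = 0+4 = 4 → {'q': 4, 'z': 4, 't': 3, 'h': 5}
counts['k'] = 5 → {'q': 4, 'z': 4, 't': 3, 'h': 5, 'k': 5}
counts['d'] = counts['q']+1 = 5 → {'q': 4, 'z': 4, 't': 3, 'h': 5, 'k': 5, 'd': 5}
counts['v'] = 7 → {'q': 4, 'z': 4, 't': 3, 'h': 5, 'k': 5, 'd': 5, 'v': 7}
counts['n'] = counts['d']+2 = 7 → {'q': 4, 'z': 4, 't': 3, 'h': 5, 'k': 5, 'd': 5, 'v': 7, 'n': 7}
sum of values = 40

40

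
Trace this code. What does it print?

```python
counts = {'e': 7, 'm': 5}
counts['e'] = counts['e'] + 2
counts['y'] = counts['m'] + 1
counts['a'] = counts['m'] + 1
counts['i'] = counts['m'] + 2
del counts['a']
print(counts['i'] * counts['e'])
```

63

counts['e'] = counts['e']+2 = 9 → {'e': 9, 'm': 5}
counts['y'] = counts['m']+1 = 6 → {'e': 9, 'm': 5, 'y': 6}
counts['a'] = counts['m']+1 = 6 → {'e': 9, 'm': 5, 'y': 6, 'a': 6}
counts['i'] = counts['m']+2 = 7 → {'e': 9, 'm': 5, 'y': 6, 'a': 6, 'i': 7}
del 'a' → {'e': 9, 'm': 5, 'y': 6, 'i': 7}
counts['i']*counts['e'] = 7*9 = 63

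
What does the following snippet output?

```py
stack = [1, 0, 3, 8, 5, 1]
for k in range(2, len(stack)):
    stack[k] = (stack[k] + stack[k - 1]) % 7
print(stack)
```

[1, 0, 3, 4, 2, 3]

k=2: stack[2] = (3+0)%7 = 3 → [1, 0, 3, 8, 5, 1]
k=3: stack[3] = (8+3)%7 = 4 → [1, 0, 3, 4, 5, 1]
k=4: stack[4] = (5+4)%7 = 2 → [1, 0, 3, 4, 2, 1]
k=5: stack[5] = (1+2)%7 = 3 → [1, 0, 3, 4, 2, 3]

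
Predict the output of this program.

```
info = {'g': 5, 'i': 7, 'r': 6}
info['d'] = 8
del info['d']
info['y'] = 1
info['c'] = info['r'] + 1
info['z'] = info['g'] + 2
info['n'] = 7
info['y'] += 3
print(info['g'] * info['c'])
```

info['d'] = 8 → {'g': 5, 'i': 7, 'r': 6, 'd': 8}
del 'd' → {'g': 5, 'i': 7, 'r': 6}
info['y'] = 1 → {'g': 5, 'i': 7, 'r': 6, 'y': 1}
info['c'] = info['r']+1 = 7 → {'g': 5, 'i': 7, 'r': 6, 'y': 1, 'c': 7}
info['z'] = info['g']+2 = 7 → {'g': 5, 'i': 7, 'r': 6, 'y': 1, 'c': 7, 'z': 7}
info['n'] = 7 → {'g': 5, 'i': 7, 'r': 6, 'y': 1, 'c': 7, 'z': 7, 'n': 7}
info['y'] = 1+3 = 4 → {'g': 5, 'i': 7, 'r': 6, 'y': 4, 'c': 7, 'z': 7, 'n': 7}
info['g']*info['c'] = 5*7 = 35

35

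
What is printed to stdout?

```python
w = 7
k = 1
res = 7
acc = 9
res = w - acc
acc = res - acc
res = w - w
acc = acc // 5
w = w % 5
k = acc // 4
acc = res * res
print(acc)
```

res = 7-9 = -2
acc = (-2)-9 = -11
res = 7-7 = 0
acc = (-11)//5 = -3
w = 7%5 = 2
k = (-3)//4 = -1
acc = 0*0 = 0

0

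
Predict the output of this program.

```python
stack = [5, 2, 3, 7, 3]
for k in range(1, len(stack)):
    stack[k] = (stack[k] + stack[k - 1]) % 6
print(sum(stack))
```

k=1: stack[1] = (2+5)%6 = 1 → [5, 1, 3, 7, 3]
k=2: stack[2] = (3+1)%6 = 4 → [5, 1, 4, 7, 3]
k=3: stack[3] = (7+4)%6 = 5 → [5, 1, 4, 5, 3]
k=4: stack[4] = (3+5)%6 = 2 → [5, 1, 4, 5, 2]
sum = 17

17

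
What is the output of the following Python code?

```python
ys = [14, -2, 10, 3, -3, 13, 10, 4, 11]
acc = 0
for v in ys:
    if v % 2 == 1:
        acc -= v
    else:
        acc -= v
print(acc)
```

-60

v=14: not odd, acc = 0-14 = -14
v=-2: not odd, acc = (-14)-(-2) = -12
v=10: not odd, acc = (-12)-10 = -22
v=3: odd, acc = (-22)-3 = -25
v=-3: odd, acc = (-25)-(-3) = -22
v=13: odd, acc = (-22)-13 = -35
v=10: not odd, acc = (-35)-10 = -45
v=4: not odd, acc = (-45)-4 = -49
v=11: odd, acc = (-49)-11 = -60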